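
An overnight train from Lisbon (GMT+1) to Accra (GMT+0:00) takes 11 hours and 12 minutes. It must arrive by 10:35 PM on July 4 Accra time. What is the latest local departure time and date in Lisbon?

Target arrival is already UTC: 10:35 PM on Jul 4.
Subtract 11 hours 12 minutes → departure 11:23 AM UTC on Jul 4.
Lisbon is UTC+1:00: 11:23 AM + 1:00 = 12:23 PM on Jul 4.

12:23 PM on Jul 4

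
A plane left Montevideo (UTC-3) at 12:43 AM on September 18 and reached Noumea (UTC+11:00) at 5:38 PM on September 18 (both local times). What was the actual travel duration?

2 hours 55 minutes

Departure in UTC: 12:43 AM + 3:00 = 3:43 AM on Sep 18.
Arrival in UTC: 5:38 PM − 11:00 = 6:38 AM on Sep 18.
Elapsed = 6:38 AM − 3:43 AM = 2 hours 55 minutes.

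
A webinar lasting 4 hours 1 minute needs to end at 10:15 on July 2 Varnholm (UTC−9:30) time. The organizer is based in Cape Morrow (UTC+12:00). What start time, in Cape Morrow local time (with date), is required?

03:44 on Jul 3

Target end time in UTC: 10:15 + 9:30 = 19:45 on Jul 2.
Subtract 4 hours 1 minute → start 15:44 UTC on Jul 2.
Cape Morrow is UTC+12:00: 15:44 + 12:00 = 03:44 on Jul 3.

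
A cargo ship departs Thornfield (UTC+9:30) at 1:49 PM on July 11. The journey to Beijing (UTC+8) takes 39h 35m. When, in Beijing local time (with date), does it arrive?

3:54 AM on July 13

Convert departure to UTC: 1:49 PM − 9:30 = 4:19 AM UTC on Jul 11.
Add 39 hours and 35 minutes travel time → 7:54 PM UTC (Jul 12).
Beijing is UTC+8:00, so local arrival = 7:54 PM + 8:00 = 3:54 AM on Jul 13.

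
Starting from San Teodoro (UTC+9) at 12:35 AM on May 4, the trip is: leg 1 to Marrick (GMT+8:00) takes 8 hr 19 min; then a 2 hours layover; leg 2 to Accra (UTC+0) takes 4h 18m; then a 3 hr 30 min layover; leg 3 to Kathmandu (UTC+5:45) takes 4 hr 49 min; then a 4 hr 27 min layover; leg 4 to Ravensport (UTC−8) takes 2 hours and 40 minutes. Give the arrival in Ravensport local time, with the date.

1:38 PM on May 4

Convert departure to UTC: 12:35 AM − 9:00 = 3:35 PM UTC on May 3.
Add 8 hours 19 minutes leg 1 → 11:54 PM UTC.
Add 2 hours layover in Marrick → 1:54 AM UTC (May 4).
Add 4 hours 18 minutes leg 2 → 6:12 AM UTC.
Add 3 hours and 30 minutes layover in Accra → 9:42 AM UTC.
Add 4 hours 49 minutes leg 3 → 2:31 PM UTC.
Add 4 hours and 27 minutes layover in Kathmandu → 6:58 PM UTC.
Add 2 hours and 40 minutes leg 4 → 9:38 PM UTC.
Ravensport is UTC−8:00, so local arrival = 9:38 PM − 8:00 = 1:38 PM on May 4.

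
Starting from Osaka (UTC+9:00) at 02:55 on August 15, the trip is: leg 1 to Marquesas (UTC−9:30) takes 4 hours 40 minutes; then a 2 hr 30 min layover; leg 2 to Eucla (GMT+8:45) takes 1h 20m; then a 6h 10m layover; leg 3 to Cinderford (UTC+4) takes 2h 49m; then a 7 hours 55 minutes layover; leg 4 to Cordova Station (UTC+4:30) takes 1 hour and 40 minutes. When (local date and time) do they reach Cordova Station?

01:29 on August 16

Convert departure to UTC: 02:55 − 9:00 = 17:55 UTC on Aug 14.
Add 4 hours and 40 minutes leg 1 → 22:35 UTC.
Add 2 hours 30 minutes layover in Marquesas → 01:05 UTC (Aug 15).
Add 1 hour 20 minutes leg 2 → 02:25 UTC.
Add 6 hours and 10 minutes layover in Eucla → 08:35 UTC.
Add 2 hours and 49 minutes leg 3 → 11:24 UTC.
Add 7 hours 55 minutes layover in Cinderford → 19:19 UTC.
Add 1 hour 40 minutes leg 4 → 20:59 UTC.
Cordova Station is UTC+4:30, so local arrival = 20:59 + 4:30 = 01:29 on Aug 16.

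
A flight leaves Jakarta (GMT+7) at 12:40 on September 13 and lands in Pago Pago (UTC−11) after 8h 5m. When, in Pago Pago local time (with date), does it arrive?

Pago Pago is 18:00 behind Jakarta.
After 8 hours 5 minutes it is 20:45 in Jakarta.
Shift by the zone difference: 20:45 − 18:00 = 02:45 on Sep 13 in Pago Pago.

02:45 on September 13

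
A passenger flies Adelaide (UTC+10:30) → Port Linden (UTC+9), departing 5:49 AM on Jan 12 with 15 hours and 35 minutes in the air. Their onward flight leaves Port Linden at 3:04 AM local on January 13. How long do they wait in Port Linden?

7 hours 10 minutes

Convert departure to UTC: 5:49 AM − 10:30 = 7:19 PM UTC on Jan 11.
Add 15 hours and 35 minutes flight time → 10:54 AM UTC (Jan 12).
Port Linden is UTC+9:00, so local arrival = 10:54 AM + 9:00 = 7:54 PM on Jan 12.
Layover = 3:04 AM − 7:54 PM (+1 day) = 7 hours 10 minutes.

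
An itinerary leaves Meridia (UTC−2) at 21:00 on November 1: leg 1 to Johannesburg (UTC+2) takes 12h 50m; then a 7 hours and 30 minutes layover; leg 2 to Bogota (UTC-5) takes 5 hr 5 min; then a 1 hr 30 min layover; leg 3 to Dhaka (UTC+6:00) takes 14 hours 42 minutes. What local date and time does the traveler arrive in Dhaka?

22:37 on Nov 3

Convert departure to UTC: 21:00 + 2:00 = 23:00 UTC on Nov 1.
Add 12 hours 50 minutes leg 1 → 11:50 UTC (Nov 2).
Add 7 hours and 30 minutes layover in Johannesburg → 19:20 UTC.
Add 5 hours and 5 minutes leg 2 → 00:25 UTC (Nov 3).
Add 1 hour 30 minutes layover in Bogota → 01:55 UTC.
Add 14 hours 42 minutes leg 3 → 16:37 UTC.
Dhaka is UTC+6:00, so local arrival = 16:37 + 6:00 = 22:37 on Nov 3.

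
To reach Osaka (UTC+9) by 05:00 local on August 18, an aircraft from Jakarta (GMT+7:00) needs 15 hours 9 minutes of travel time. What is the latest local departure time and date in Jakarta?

Target arrival in UTC: 05:00 − 9:00 = 20:00 on Aug 17.
Subtract 15 hours and 9 minutes → departure 04:51 UTC on Aug 17.
Jakarta is UTC+7:00: 04:51 + 7:00 = 11:51 on Aug 17.

11:51 on Aug 17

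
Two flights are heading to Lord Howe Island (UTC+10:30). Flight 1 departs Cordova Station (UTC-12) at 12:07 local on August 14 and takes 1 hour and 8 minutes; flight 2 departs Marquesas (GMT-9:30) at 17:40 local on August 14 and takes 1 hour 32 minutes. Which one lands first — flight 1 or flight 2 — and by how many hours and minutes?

Flight 1 in UTC: 12:07 + 12:00 = 00:07 on Aug 15.
+1 hour and 8 minutes → arrive 01:15 UTC on Aug 15.
Flight 2 in UTC: 17:40 + 9:30 = 03:10 on Aug 15.
+1 hour 32 minutes → arrive 04:42 UTC on Aug 15.
Flight 1 lands earlier by 3 hours 27 minutes.

the first, by 3 hours 27 minutes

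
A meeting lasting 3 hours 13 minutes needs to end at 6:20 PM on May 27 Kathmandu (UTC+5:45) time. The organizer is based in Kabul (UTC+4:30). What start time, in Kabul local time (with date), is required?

1:52 PM on May 27

Target end time in UTC: 6:20 PM − 5:45 = 12:35 PM on May 27.
Subtract 3 hours 13 minutes → start 9:22 AM UTC on May 27.
Kabul is UTC+4:30: 9:22 AM + 4:30 = 1:52 PM on May 27.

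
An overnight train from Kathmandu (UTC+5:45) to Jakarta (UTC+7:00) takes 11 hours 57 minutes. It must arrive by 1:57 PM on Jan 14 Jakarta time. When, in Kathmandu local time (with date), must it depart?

Target arrival in UTC: 1:57 PM − 7:00 = 6:57 AM on Jan 14.
Subtract 11 hours and 57 minutes → departure 7:00 PM UTC on Jan 13.
Kathmandu is UTC+5:45: 7:00 PM + 5:45 = 12:45 AM on Jan 14.

12:45 AM on January 14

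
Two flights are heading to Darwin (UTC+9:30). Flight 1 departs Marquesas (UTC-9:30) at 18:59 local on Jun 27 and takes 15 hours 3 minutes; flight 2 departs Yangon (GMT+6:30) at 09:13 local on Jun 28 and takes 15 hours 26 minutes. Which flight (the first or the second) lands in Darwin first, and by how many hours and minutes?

the second, by 1 hour 23 minutes

Flight 1 in UTC: 18:59 + 9:30 = 04:29 on Jun 28.
+15 hours and 3 minutes → arrive 19:32 UTC on Jun 28.
Flight 2 in UTC: 09:13 − 6:30 = 02:43 on Jun 28.
+15 hours and 26 minutes → arrive 18:09 UTC on Jun 28.
Flight 2 lands earlier by 1 hour 23 minutes.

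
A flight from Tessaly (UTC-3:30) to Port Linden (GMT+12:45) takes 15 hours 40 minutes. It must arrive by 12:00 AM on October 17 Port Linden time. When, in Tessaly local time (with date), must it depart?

Target arrival in UTC: 12:00 AM − 12:45 = 11:15 AM on Oct 16.
Subtract 15 hours and 40 minutes → departure 7:35 PM UTC on Oct 15.
Tessaly is UTC−3:30: 7:35 PM − 3:30 = 4:05 PM on Oct 15.

4:05 PM on October 15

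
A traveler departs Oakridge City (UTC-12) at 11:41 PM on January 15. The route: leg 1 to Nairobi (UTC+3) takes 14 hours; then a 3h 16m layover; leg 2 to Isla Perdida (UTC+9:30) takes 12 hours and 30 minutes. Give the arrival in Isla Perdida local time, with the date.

2:57 AM on January 18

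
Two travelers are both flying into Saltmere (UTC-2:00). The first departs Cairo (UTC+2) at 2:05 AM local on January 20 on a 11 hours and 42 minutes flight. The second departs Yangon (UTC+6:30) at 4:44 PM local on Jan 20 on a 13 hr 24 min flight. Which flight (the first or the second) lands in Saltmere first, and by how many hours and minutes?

Flight 1 in UTC: 2:05 AM − 2:00 = 12:05 AM on Jan 20.
+11 hours and 42 minutes → arrive 11:47 AM UTC on Jan 20.
Flight 2 in UTC: 4:44 PM − 6:30 = 10:14 AM on Jan 20.
+13 hours and 24 minutes → arrive 11:38 PM UTC on Jan 20.
Flight 1 lands earlier by 11 hours 51 minutes.

the first, by 11 hours 51 minutes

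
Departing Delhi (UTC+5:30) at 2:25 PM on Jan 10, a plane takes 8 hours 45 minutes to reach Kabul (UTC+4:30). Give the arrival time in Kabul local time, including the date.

10:10 PM on January 10

Convert departure to UTC: 2:25 PM − 5:30 = 8:55 AM UTC on Jan 10.
Add 8 hours and 45 minutes travel time → 5:40 PM UTC.
Kabul is UTC+4:30, so local arrival = 5:40 PM + 4:30 = 10:10 PM on Jan 10.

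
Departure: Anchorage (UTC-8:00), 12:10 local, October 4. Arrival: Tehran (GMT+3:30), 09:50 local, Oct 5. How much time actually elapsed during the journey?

Departure in UTC: 12:10 + 8:00 = 20:10 on Oct 4.
Arrival in UTC: 09:50 − 3:30 = 06:20 on Oct 5.
Elapsed = 06:20 − 20:10 (+1 day) = 10 hours 10 minutes.

10 hours 10 minutes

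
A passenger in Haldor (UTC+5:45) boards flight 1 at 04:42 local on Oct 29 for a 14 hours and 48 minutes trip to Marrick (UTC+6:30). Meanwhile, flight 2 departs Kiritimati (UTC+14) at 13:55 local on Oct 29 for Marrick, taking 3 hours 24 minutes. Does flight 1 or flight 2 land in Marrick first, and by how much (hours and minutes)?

Flight 1 in UTC: 04:42 − 5:45 = 22:57 on Oct 28.
+14 hours and 48 minutes → arrive 13:45 UTC on Oct 29.
Flight 2 in UTC: 13:55 − 14:00 = 23:55 on Oct 28.
+3 hours 24 minutes → arrive 03:19 UTC on Oct 29.
Flight 2 lands earlier by 10 hours 26 minutes.

the second, by 10 hours 26 minutes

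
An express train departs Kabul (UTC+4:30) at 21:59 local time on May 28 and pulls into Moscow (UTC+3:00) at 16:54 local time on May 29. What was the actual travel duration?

20 hours 25 minutes

Moscow is 1:30 behind Kabul.
Clock-face elapsed time (ignoring zones) is 18 hours 55 minutes.
Actual elapsed = 18 hours 55 minutes + 1:30 = 20 hours 25 minutes.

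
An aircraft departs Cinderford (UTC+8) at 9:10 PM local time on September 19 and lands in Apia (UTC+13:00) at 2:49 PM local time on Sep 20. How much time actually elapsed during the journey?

12 hours 39 minutes

Departure in UTC: 9:10 PM − 8:00 = 1:10 PM on Sep 19.
Arrival in UTC: 2:49 PM − 13:00 = 1:49 AM on Sep 20.
Elapsed = 1:49 AM − 1:10 PM (+1 day) = 12 hours 39 minutes.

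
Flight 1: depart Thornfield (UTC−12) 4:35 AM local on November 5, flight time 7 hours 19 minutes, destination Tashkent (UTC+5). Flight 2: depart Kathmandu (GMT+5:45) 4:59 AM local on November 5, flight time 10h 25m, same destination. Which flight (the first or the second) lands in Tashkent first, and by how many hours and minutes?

the second, by 14 hours 15 minutes

Flight 1 in UTC: 4:35 AM + 12:00 = 4:35 PM on Nov 5.
+7 hours and 19 minutes → arrive 11:54 PM UTC on Nov 5.
Flight 2 in UTC: 4:59 AM − 5:45 = 11:14 PM on Nov 4.
+10 hours 25 minutes → arrive 9:39 AM UTC on Nov 5.
Flight 2 lands earlier by 14 hours 15 minutes.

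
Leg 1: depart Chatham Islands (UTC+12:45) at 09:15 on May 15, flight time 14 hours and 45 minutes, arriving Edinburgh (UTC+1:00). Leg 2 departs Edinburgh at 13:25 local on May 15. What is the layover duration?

Convert departure to UTC: 09:15 − 12:45 = 20:30 UTC on May 14.
Add 14 hours and 45 minutes flight time → 11:15 UTC (May 15).
Edinburgh is UTC+1:00, so local arrival = 11:15 + 1:00 = 12:15 on May 15.
Layover = 13:25 − 12:15 = 1 hour 10 minutes.

1 hour 10 minutes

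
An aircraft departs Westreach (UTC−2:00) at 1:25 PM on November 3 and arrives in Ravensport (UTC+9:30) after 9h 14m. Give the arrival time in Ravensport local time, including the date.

Convert departure to UTC: 1:25 PM + 2:00 = 3:25 PM UTC on Nov 3.
Add 9 hours 14 minutes travel time → 12:39 AM UTC (Nov 4).
Ravensport is UTC+9:30, so local arrival = 12:39 AM + 9:30 = 10:09 AM on Nov 4.

10:09 AM on November 4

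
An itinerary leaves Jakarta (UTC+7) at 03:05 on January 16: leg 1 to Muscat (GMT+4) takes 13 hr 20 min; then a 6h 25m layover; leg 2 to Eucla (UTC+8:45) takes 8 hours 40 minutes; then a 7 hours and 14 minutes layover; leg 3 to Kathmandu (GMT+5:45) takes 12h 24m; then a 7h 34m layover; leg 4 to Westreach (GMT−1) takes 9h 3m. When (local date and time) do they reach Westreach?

11:45 on Jan 18

Convert departure to UTC: 03:05 − 7:00 = 20:05 UTC on Jan 15.
Add 13 hours 20 minutes leg 1 → 09:25 UTC (Jan 16).
Add 6 hours 25 minutes layover in Muscat → 15:50 UTC.
Add 8 hours and 40 minutes leg 2 → 00:30 UTC (Jan 17).
Add 7 hours and 14 minutes layover in Eucla → 07:44 UTC.
Add 12 hours 24 minutes leg 3 → 20:08 UTC.
Add 7 hours and 34 minutes layover in Kathmandu → 03:42 UTC (Jan 18).
Add 9 hours 3 minutes leg 4 → 12:45 UTC.
Westreach is UTC−1:00, so local arrival = 12:45 − 1:00 = 11:45 on Jan 18.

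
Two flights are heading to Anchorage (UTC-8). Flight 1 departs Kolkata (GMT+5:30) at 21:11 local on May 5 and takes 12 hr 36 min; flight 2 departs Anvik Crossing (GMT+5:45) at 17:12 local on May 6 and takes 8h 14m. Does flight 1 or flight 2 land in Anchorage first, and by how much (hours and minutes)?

Flight 1 in UTC: 21:11 − 5:30 = 15:41 on May 5.
+12 hours and 36 minutes → arrive 04:17 UTC on May 6.
Flight 2 in UTC: 17:12 − 5:45 = 11:27 on May 6.
+8 hours 14 minutes → arrive 19:41 UTC on May 6.
Flight 1 lands earlier by 15 hours 24 minutes.

the first, by 15 hours 24 minutes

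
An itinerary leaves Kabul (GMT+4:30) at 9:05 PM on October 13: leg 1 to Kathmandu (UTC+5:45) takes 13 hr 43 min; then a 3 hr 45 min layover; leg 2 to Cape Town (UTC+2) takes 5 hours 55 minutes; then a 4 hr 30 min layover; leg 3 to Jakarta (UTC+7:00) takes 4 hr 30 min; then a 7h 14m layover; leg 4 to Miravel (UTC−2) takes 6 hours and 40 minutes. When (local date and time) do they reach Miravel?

Convert departure to UTC: 9:05 PM − 4:30 = 4:35 PM UTC on Oct 13.
Add 13 hours 43 minutes leg 1 → 6:18 AM UTC (Oct 14).
Add 3 hours 45 minutes layover in Kathmandu → 10:03 AM UTC.
Add 5 hours 55 minutes leg 2 → 3:58 PM UTC.
Add 4 hours 30 minutes layover in Cape Town → 8:28 PM UTC.
Add 4 hours and 30 minutes leg 3 → 12:58 AM UTC (Oct 15).
Add 7 hours 14 minutes layover in Jakarta → 8:12 AM UTC.
Add 6 hours and 40 minutes leg 4 → 2:52 PM UTC.
Miravel is UTC−2:00, so local arrival = 2:52 PM − 2:00 = 12:52 PM on Oct 15.

12:52 PM on October 15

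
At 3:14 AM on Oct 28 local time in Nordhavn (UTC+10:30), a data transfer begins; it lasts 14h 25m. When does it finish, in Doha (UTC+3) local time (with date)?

Doha is 7:30 behind Nordhavn.
After 14 hours 25 minutes it is 5:39 PM in Nordhavn.
Shift by the zone difference: 5:39 PM − 7:30 = 10:09 AM on Oct 28 in Doha.

10:09 AM on Oct 28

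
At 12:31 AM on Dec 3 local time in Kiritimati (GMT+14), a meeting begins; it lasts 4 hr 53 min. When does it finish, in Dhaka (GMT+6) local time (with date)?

9:24 PM on December 2

Dhaka is 8:00 behind Kiritimati.
After 4 hours and 53 minutes it is 5:24 AM in Kiritimati.
Shift by the zone difference: 5:24 AM − 8:00 = 9:24 PM on Dec 2 in Dhaka.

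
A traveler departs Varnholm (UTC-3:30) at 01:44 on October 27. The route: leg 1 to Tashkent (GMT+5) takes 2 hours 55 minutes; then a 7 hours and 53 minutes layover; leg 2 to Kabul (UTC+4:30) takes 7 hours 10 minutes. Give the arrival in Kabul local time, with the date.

Convert departure to UTC: 01:44 + 3:30 = 05:14 UTC on Oct 27.
Add 2 hours 55 minutes leg 1 → 08:09 UTC.
Add 7 hours 53 minutes layover in Tashkent → 16:02 UTC.
Add 7 hours 10 minutes leg 2 → 23:12 UTC.
Kabul is UTC+4:30, so local arrival = 23:12 + 4:30 = 03:42 on Oct 28.

03:42 on Oct 28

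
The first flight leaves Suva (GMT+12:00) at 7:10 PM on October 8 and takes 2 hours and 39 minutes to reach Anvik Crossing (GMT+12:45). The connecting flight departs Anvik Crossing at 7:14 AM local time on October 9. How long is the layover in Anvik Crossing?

Convert departure to UTC: 7:10 PM − 12:00 = 7:10 AM UTC on Oct 8.
Add 2 hours and 39 minutes flight time → 9:49 AM UTC.
Anvik Crossing is UTC+12:45, so local arrival = 9:49 AM + 12:45 = 10:34 PM on Oct 8.
Layover = 7:14 AM − 10:34 PM (+1 day) = 8 hours 40 minutes.

8 hours 40 minutes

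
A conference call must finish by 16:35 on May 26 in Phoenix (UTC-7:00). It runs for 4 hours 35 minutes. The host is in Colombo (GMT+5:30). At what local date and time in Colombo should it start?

00:30 on May 27

Target end time in UTC: 16:35 + 7:00 = 23:35 on May 26.
Subtract 4 hours 35 minutes → start 19:00 UTC on May 26.
Colombo is UTC+5:30: 19:00 + 5:30 = 00:30 on May 27.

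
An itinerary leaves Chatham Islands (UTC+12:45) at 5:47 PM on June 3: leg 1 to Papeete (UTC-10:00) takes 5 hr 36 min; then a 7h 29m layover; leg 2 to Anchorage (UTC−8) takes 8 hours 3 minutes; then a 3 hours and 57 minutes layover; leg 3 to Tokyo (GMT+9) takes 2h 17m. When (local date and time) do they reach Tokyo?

5:24 PM on June 4

Convert departure to UTC: 5:47 PM − 12:45 = 5:02 AM UTC on Jun 3.
Add 5 hours 36 minutes leg 1 → 10:38 AM UTC.
Add 7 hours and 29 minutes layover in Papeete → 6:07 PM UTC.
Add 8 hours 3 minutes leg 2 → 2:10 AM UTC (Jun 4).
Add 3 hours and 57 minutes layover in Anchorage → 6:07 AM UTC.
Add 2 hours 17 minutes leg 3 → 8:24 AM UTC.
Tokyo is UTC+9:00, so local arrival = 8:24 AM + 9:00 = 5:24 PM on Jun 4.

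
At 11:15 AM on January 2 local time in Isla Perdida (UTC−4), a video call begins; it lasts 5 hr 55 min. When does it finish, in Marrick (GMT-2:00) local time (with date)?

Marrick is 2:00 ahead of Isla Perdida.
After 5 hours and 55 minutes it is 5:10 PM in Isla Perdida.
Shift by the zone difference: 5:10 PM + 2:00 = 7:10 PM on Jan 2 in Marrick.

7:10 PM on January 2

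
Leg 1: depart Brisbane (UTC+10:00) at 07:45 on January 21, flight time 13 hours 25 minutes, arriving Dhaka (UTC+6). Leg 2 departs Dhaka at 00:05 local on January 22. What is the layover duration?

6 hours 55 minutes

Convert departure to UTC: 07:45 − 10:00 = 21:45 UTC on Jan 20.
Add 13 hours 25 minutes flight time → 11:10 UTC (Jan 21).
Dhaka is UTC+6:00, so local arrival = 11:10 + 6:00 = 17:10 on Jan 21.
Layover = 00:05 − 17:10 (+1 day) = 6 hours 55 minutes.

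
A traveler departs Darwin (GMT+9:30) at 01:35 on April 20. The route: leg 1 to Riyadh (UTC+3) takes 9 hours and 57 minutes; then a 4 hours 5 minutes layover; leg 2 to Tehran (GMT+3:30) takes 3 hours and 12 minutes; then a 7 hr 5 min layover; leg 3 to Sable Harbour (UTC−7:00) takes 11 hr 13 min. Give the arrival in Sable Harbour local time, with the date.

Convert departure to UTC: 01:35 − 9:30 = 16:05 UTC on Apr 19.
Add 9 hours 57 minutes leg 1 → 02:02 UTC (Apr 20).
Add 4 hours 5 minutes layover in Riyadh → 06:07 UTC.
Add 3 hours and 12 minutes leg 2 → 09:19 UTC.
Add 7 hours and 5 minutes layover in Tehran → 16:24 UTC.
Add 11 hours 13 minutes leg 3 → 03:37 UTC (Apr 21).
Sable Harbour is UTC−7:00, so local arrival = 03:37 − 7:00 = 20:37 on Apr 20.

20:37 on April 20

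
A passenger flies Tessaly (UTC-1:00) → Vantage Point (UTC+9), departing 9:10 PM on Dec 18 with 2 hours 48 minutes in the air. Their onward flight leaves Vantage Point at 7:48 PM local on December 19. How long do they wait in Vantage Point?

9 hours 50 minutes

Convert departure to UTC: 9:10 PM + 1:00 = 10:10 PM UTC on Dec 18.
Add 2 hours 48 minutes flight time → 12:58 AM UTC (Dec 19).
Vantage Point is UTC+9:00, so local arrival = 12:58 AM + 9:00 = 9:58 AM on Dec 19.
Layover = 7:48 PM − 9:58 AM = 9 hours 50 minutes.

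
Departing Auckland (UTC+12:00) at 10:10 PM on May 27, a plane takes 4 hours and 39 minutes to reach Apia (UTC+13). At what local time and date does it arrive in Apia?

Apia is 1:00 ahead of Auckland.
After 4 hours and 39 minutes it is 2:49 AM (May 28) in Auckland.
Shift by the zone difference: 2:49 AM + 1:00 = 3:49 AM on May 28 in Apia.

3:49 AM on May 28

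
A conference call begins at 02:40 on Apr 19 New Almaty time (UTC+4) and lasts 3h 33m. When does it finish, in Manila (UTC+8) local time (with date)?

10:13 on April 19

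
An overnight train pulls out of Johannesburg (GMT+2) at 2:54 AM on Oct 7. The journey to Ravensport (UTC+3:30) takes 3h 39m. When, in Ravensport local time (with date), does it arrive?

8:03 AM on October 7

Ravensport is 1:30 ahead of Johannesburg.
After 3 hours and 39 minutes it is 6:33 AM in Johannesburg.
Shift by the zone difference: 6:33 AM + 1:30 = 8:03 AM on Oct 7 in Ravensport.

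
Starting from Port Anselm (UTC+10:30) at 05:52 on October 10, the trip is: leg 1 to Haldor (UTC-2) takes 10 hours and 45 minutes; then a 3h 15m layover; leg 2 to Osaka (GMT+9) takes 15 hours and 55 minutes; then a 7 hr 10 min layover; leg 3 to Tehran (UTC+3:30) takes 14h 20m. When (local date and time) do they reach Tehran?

02:17 on October 12

Convert departure to UTC: 05:52 − 10:30 = 19:22 UTC on Oct 9.
Add 10 hours and 45 minutes leg 1 → 06:07 UTC (Oct 10).
Add 3 hours 15 minutes layover in Haldor → 09:22 UTC.
Add 15 hours and 55 minutes leg 2 → 01:17 UTC (Oct 11).
Add 7 hours 10 minutes layover in Osaka → 08:27 UTC.
Add 14 hours and 20 minutes leg 3 → 22:47 UTC.
Tehran is UTC+3:30, so local arrival = 22:47 + 3:30 = 02:17 on Oct 12.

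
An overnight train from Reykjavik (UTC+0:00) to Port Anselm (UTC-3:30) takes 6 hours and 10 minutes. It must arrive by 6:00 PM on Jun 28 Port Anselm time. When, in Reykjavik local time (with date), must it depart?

3:20 PM on June 28

Target arrival in UTC: 6:00 PM + 3:30 = 9:30 PM on Jun 28.
Subtract 6 hours and 10 minutes → departure 3:20 PM UTC on Jun 28.
Reykjavik is UTC+0, so departure is 3:20 PM on Jun 28.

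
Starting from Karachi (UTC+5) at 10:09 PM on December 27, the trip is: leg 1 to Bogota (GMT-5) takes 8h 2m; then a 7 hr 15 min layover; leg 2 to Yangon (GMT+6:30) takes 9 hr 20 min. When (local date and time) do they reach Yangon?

12:16 AM on Dec 29

Convert departure to UTC: 10:09 PM − 5:00 = 5:09 PM UTC on Dec 27.
Add 8 hours and 2 minutes leg 1 → 1:11 AM UTC (Dec 28).
Add 7 hours and 15 minutes layover in Bogota → 8:26 AM UTC.
Add 9 hours 20 minutes leg 2 → 5:46 PM UTC.
Yangon is UTC+6:30, so local arrival = 5:46 PM + 6:30 = 12:16 AM on Dec 29.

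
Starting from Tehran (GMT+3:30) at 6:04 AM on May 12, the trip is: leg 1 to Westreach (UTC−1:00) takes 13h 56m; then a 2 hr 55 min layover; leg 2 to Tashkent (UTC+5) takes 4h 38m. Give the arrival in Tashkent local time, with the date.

5:03 AM on May 13

Convert departure to UTC: 6:04 AM − 3:30 = 2:34 AM UTC on May 12.
Add 13 hours and 56 minutes leg 1 → 4:30 PM UTC.
Add 2 hours and 55 minutes layover in Westreach → 7:25 PM UTC.
Add 4 hours and 38 minutes leg 2 → 12:03 AM UTC (May 13).
Tashkent is UTC+5:00, so local arrival = 12:03 AM + 5:00 = 5:03 AM on May 13.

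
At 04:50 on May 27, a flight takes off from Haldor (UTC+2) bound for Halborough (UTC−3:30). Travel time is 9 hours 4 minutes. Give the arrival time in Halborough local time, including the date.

08:24 on May 27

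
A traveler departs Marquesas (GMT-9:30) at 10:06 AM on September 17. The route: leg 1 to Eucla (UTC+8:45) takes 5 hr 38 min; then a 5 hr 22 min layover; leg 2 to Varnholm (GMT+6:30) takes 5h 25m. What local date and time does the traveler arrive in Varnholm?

6:31 PM on September 18

Convert departure to UTC: 10:06 AM + 9:30 = 7:36 PM UTC on Sep 17.
Add 5 hours and 38 minutes leg 1 → 1:14 AM UTC (Sep 18).
Add 5 hours and 22 minutes layover in Eucla → 6:36 AM UTC.
Add 5 hours and 25 minutes leg 2 → 12:01 PM UTC.
Varnholm is UTC+6:30, so local arrival = 12:01 PM + 6:30 = 6:31 PM on Sep 18.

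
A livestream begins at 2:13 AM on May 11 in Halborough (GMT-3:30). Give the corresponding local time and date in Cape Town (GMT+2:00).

7:43 AM on May 11

In UTC: 2:13 AM + 3:30 = 5:43 AM on May 11.
Cape Town is UTC+2:00: 5:43 AM + 2:00 = 7:43 AM on May 11.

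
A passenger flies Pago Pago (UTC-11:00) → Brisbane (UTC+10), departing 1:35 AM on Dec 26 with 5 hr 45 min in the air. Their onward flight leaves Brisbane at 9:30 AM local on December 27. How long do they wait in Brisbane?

Convert departure to UTC: 1:35 AM + 11:00 = 12:35 PM UTC on Dec 26.
Add 5 hours 45 minutes flight time → 6:20 PM UTC.
Brisbane is UTC+10:00, so local arrival = 6:20 PM + 10:00 = 4:20 AM on Dec 27.
Layover = 9:30 AM − 4:20 AM = 5 hours 10 minutes.

5 hours 10 minutes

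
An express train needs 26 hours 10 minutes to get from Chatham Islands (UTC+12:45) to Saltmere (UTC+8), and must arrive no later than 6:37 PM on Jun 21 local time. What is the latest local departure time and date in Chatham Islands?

Target arrival in UTC: 6:37 PM − 8:00 = 10:37 AM on Jun 21.
Subtract 26 hours and 10 minutes → departure 8:27 AM UTC on Jun 20.
Chatham Islands is UTC+12:45: 8:27 AM + 12:45 = 9:12 PM on Jun 20.

9:12 PM on Jun 20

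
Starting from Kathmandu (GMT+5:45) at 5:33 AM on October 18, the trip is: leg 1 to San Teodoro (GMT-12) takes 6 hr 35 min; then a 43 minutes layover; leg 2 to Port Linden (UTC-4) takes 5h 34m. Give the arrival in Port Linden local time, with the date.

Convert departure to UTC: 5:33 AM − 5:45 = 11:48 PM UTC on Oct 17.
Add 6 hours and 35 minutes leg 1 → 6:23 AM UTC (Oct 18).
Add 43 minutes layover in San Teodoro → 7:06 AM UTC.
Add 5 hours 34 minutes leg 2 → 12:40 PM UTC.
Port Linden is UTC−4:00, so local arrival = 12:40 PM − 4:00 = 8:40 AM on Oct 18.

8:40 AM on October 18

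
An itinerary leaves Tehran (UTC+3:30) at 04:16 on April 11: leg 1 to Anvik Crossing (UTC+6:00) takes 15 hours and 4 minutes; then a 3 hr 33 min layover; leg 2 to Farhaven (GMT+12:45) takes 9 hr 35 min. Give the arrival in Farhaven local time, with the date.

17:43 on April 12

Convert departure to UTC: 04:16 − 3:30 = 00:46 UTC on Apr 11.
Add 15 hours 4 minutes leg 1 → 15:50 UTC.
Add 3 hours and 33 minutes layover in Anvik Crossing → 19:23 UTC.
Add 9 hours 35 minutes leg 2 → 04:58 UTC (Apr 12).
Farhaven is UTC+12:45, so local arrival = 04:58 + 12:45 = 17:43 on Apr 12.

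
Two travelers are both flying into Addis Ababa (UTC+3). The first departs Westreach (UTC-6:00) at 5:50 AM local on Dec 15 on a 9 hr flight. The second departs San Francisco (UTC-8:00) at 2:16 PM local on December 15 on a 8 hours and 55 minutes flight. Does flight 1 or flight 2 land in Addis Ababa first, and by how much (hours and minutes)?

Flight 1 in UTC: 5:50 AM + 6:00 = 11:50 AM on Dec 15.
+9 hours → arrive 8:50 PM UTC on Dec 15.
Flight 2 in UTC: 2:16 PM + 8:00 = 10:16 PM on Dec 15.
+8 hours and 55 minutes → arrive 7:11 AM UTC on Dec 16.
Flight 1 lands earlier by 10 hours 21 minutes.

the first, by 10 hours 21 minutes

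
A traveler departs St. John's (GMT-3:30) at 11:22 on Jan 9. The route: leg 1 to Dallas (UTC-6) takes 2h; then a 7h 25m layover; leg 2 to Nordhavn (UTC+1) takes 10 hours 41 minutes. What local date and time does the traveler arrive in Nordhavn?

11:58 on Jan 10

Convert departure to UTC: 11:22 + 3:30 = 14:52 UTC on Jan 9.
Add 2 hours leg 1 → 16:52 UTC.
Add 7 hours 25 minutes layover in Dallas → 00:17 UTC (Jan 10).
Add 10 hours and 41 minutes leg 2 → 10:58 UTC.
Nordhavn is UTC+1:00, so local arrival = 10:58 + 1:00 = 11:58 on Jan 10.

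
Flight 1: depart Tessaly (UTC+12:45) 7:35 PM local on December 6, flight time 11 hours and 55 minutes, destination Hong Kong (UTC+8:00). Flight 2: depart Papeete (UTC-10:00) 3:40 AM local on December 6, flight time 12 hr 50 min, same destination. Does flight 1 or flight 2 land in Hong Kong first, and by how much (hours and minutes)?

the first, by 7 hours 45 minutes

Flight 1 in UTC: 7:35 PM − 12:45 = 6:50 AM on Dec 6.
+11 hours and 55 minutes → arrive 6:45 PM UTC on Dec 6.
Flight 2 in UTC: 3:40 AM + 10:00 = 1:40 PM on Dec 6.
+12 hours 50 minutes → arrive 2:30 AM UTC on Dec 7.
Flight 1 lands earlier by 7 hours 45 minutes.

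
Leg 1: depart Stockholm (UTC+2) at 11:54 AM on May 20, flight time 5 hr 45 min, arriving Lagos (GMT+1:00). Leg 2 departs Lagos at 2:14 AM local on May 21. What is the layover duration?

Convert departure to UTC: 11:54 AM − 2:00 = 9:54 AM UTC on May 20.
Add 5 hours 45 minutes flight time → 3:39 PM UTC.
Lagos is UTC+1:00, so local arrival = 3:39 PM + 1:00 = 4:39 PM on May 20.
Layover = 2:14 AM − 4:39 PM (+1 day) = 9 hours 35 minutes.

9 hours 35 minutes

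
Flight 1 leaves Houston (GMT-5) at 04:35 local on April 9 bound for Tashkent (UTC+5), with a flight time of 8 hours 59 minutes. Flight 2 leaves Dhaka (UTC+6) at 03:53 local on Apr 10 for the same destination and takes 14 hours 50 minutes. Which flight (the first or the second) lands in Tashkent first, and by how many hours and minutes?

the first, by 18 hours 9 minutes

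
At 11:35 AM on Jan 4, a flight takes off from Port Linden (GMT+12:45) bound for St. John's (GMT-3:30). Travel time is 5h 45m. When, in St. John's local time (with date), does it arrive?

Convert departure to UTC: 11:35 AM − 12:45 = 10:50 PM UTC on Jan 3.
Add 5 hours and 45 minutes travel time → 4:35 AM UTC (Jan 4).
St. John's is UTC−3:30, so local arrival = 4:35 AM − 3:30 = 1:05 AM on Jan 4.

1:05 AM on January 4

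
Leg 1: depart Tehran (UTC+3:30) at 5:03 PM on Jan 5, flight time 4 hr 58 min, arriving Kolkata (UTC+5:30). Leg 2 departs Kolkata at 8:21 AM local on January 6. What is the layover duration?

Convert departure to UTC: 5:03 PM − 3:30 = 1:33 PM UTC on Jan 5.
Add 4 hours and 58 minutes flight time → 6:31 PM UTC.
Kolkata is UTC+5:30, so local arrival = 6:31 PM + 5:30 = 12:01 AM on Jan 6.
Layover = 8:21 AM − 12:01 AM = 8 hours 20 minutes.

8 hours 20 minutes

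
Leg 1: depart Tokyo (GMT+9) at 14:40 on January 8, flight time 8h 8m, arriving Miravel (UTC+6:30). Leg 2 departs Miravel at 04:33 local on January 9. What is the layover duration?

8 hours 15 minutes

Convert departure to UTC: 14:40 − 9:00 = 05:40 UTC on Jan 8.
Add 8 hours 8 minutes flight time → 13:48 UTC.
Miravel is UTC+6:30, so local arrival = 13:48 + 6:30 = 20:18 on Jan 8.
Layover = 04:33 − 20:18 (+1 day) = 8 hours 15 minutes.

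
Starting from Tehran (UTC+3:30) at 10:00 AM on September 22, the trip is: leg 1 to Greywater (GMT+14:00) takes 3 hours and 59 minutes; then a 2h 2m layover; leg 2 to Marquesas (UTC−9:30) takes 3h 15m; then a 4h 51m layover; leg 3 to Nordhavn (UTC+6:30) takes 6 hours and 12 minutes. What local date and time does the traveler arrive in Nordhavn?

Convert departure to UTC: 10:00 AM − 3:30 = 6:30 AM UTC on Sep 22.
Add 3 hours and 59 minutes leg 1 → 10:29 AM UTC.
Add 2 hours and 2 minutes layover in Greywater → 12:31 PM UTC.
Add 3 hours 15 minutes leg 2 → 3:46 PM UTC.
Add 4 hours 51 minutes layover in Marquesas → 8:37 PM UTC.
Add 6 hours 12 minutes leg 3 → 2:49 AM UTC (Sep 23).
Nordhavn is UTC+6:30, so local arrival = 2:49 AM + 6:30 = 9:19 AM on Sep 23.

9:19 AM on September 23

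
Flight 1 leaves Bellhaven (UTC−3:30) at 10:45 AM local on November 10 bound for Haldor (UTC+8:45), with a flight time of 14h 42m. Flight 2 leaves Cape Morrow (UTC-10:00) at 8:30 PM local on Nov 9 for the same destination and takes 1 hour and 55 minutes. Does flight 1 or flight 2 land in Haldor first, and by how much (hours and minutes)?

the second, by 20 hours 32 minutes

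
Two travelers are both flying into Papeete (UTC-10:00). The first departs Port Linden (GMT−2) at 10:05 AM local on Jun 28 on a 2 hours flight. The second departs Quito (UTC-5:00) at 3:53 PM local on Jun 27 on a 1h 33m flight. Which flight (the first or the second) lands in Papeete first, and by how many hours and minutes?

Flight 1 in UTC: 10:05 AM + 2:00 = 12:05 PM on Jun 28.
+2 hours → arrive 2:05 PM UTC on Jun 28.
Flight 2 in UTC: 3:53 PM + 5:00 = 8:53 PM on Jun 27.
+1 hour 33 minutes → arrive 10:26 PM UTC on Jun 27.
Flight 2 lands earlier by 15 hours 39 minutes.

the second, by 15 hours 39 minutes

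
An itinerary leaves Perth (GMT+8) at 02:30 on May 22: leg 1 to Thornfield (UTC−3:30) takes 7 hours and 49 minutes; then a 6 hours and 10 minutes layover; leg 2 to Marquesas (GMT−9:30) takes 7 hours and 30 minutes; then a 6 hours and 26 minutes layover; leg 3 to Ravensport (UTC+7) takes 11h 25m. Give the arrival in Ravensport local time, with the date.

Convert departure to UTC: 02:30 − 8:00 = 18:30 UTC on May 21.
Add 7 hours and 49 minutes leg 1 → 02:19 UTC (May 22).
Add 6 hours 10 minutes layover in Thornfield → 08:29 UTC.
Add 7 hours and 30 minutes leg 2 → 15:59 UTC.
Add 6 hours and 26 minutes layover in Marquesas → 22:25 UTC.
Add 11 hours and 25 minutes leg 3 → 09:50 UTC (May 23).
Ravensport is UTC+7:00, so local arrival = 09:50 + 7:00 = 16:50 on May 23.

16:50 on May 23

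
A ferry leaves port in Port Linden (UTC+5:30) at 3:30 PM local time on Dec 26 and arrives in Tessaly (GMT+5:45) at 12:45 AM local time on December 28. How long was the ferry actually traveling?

Departure in UTC: 3:30 PM − 5:30 = 10:00 AM on Dec 26.
Arrival in UTC: 12:45 AM − 5:45 = 7:00 PM on Dec 27.
Elapsed = 7:00 PM − 10:00 AM (+1 day) = 33 hours.

33 hours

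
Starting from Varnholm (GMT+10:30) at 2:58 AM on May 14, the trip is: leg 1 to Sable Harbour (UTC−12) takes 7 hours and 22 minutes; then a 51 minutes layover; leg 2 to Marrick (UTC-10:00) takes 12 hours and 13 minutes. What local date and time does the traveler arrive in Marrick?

Convert departure to UTC: 2:58 AM − 10:30 = 4:28 PM UTC on May 13.
Add 7 hours 22 minutes leg 1 → 11:50 PM UTC.
Add 51 minutes layover in Sable Harbour → 12:41 AM UTC (May 14).
Add 12 hours and 13 minutes leg 2 → 12:54 PM UTC.
Marrick is UTC−10:00, so local arrival = 12:54 PM − 10:00 = 2:54 AM on May 14.

2:54 AM on May 14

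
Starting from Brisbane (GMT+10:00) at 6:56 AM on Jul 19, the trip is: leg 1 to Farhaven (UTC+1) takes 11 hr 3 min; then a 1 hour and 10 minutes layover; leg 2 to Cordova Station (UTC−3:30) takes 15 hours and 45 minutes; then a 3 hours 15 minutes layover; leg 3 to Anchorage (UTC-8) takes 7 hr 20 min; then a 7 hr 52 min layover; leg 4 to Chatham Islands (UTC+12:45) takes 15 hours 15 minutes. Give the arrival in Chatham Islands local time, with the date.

11:21 PM on Jul 21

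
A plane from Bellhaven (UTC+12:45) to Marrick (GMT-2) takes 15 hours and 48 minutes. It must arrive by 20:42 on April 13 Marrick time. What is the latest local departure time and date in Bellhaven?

19:39 on Apr 13

Target arrival in UTC: 20:42 + 2:00 = 22:42 on Apr 13.
Subtract 15 hours 48 minutes → departure 06:54 UTC on Apr 13.
Bellhaven is UTC+12:45: 06:54 + 12:45 = 19:39 on Apr 13.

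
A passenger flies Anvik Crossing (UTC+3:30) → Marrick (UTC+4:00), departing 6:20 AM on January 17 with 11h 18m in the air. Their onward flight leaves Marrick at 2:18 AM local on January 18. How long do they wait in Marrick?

8 hours 10 minutes

Convert departure to UTC: 6:20 AM − 3:30 = 2:50 AM UTC on Jan 17.
Add 11 hours 18 minutes flight time → 2:08 PM UTC.
Marrick is UTC+4:00, so local arrival = 2:08 PM + 4:00 = 6:08 PM on Jan 17.
Layover = 2:18 AM − 6:08 PM (+1 day) = 8 hours 10 minutes.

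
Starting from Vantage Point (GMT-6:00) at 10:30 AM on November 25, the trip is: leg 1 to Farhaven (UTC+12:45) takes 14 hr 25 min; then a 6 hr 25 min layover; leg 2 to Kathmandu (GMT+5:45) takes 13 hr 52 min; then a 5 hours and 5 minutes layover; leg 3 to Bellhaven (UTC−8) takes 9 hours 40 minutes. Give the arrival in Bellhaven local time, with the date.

9:57 AM on November 27

Convert departure to UTC: 10:30 AM + 6:00 = 4:30 PM UTC on Nov 25.
Add 14 hours 25 minutes leg 1 → 6:55 AM UTC (Nov 26).
Add 6 hours and 25 minutes layover in Farhaven → 1:20 PM UTC.
Add 13 hours 52 minutes leg 2 → 3:12 AM UTC (Nov 27).
Add 5 hours 5 minutes layover in Kathmandu → 8:17 AM UTC.
Add 9 hours and 40 minutes leg 3 → 5:57 PM UTC.
Bellhaven is UTC−8:00, so local arrival = 5:57 PM − 8:00 = 9:57 AM on Nov 27.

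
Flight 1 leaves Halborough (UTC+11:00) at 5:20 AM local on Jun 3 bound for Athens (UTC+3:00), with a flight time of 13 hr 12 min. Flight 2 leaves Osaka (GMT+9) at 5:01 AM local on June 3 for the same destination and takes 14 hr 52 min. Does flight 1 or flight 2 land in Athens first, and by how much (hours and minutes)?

the first, by 3 hours 21 minutes

Flight 1 in UTC: 5:20 AM − 11:00 = 6:20 PM on Jun 2.
+13 hours and 12 minutes → arrive 7:32 AM UTC on Jun 3.
Flight 2 in UTC: 5:01 AM − 9:00 = 8:01 PM on Jun 2.
+14 hours and 52 minutes → arrive 10:53 AM UTC on Jun 3.
Flight 1 lands earlier by 3 hours 21 minutes.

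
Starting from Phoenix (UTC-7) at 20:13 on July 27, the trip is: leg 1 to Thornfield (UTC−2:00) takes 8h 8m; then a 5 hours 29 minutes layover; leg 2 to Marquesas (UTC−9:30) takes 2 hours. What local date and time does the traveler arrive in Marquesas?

09:20 on July 28

Convert departure to UTC: 20:13 + 7:00 = 03:13 UTC on Jul 28.
Add 8 hours 8 minutes leg 1 → 11:21 UTC.
Add 5 hours 29 minutes layover in Thornfield → 16:50 UTC.
Add 2 hours leg 2 → 18:50 UTC.
Marquesas is UTC−9:30, so local arrival = 18:50 − 9:30 = 09:20 on Jul 28.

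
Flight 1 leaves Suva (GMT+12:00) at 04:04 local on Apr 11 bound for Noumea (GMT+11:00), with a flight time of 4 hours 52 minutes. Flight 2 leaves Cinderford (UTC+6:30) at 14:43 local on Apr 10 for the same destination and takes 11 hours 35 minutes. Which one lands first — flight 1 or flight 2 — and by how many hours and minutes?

Flight 1 in UTC: 04:04 − 12:00 = 16:04 on Apr 10.
+4 hours and 52 minutes → arrive 20:56 UTC on Apr 10.
Flight 2 in UTC: 14:43 − 6:30 = 08:13 on Apr 10.
+11 hours and 35 minutes → arrive 19:48 UTC on Apr 10.
Flight 2 lands earlier by 1 hour 8 minutes.

the second, by 1 hour 8 minutes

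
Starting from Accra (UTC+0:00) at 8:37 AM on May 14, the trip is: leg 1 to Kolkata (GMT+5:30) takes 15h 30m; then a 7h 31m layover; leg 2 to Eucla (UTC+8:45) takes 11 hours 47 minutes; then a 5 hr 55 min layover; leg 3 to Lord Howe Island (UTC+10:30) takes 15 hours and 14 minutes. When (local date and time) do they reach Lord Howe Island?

3:04 AM on May 17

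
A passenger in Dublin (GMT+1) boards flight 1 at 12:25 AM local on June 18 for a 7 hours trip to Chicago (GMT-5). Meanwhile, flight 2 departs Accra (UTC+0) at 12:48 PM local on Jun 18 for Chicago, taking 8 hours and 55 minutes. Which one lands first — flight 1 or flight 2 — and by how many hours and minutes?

the first, by 15 hours 18 minutes

Flight 1 in UTC: 12:25 AM − 1:00 = 11:25 PM on Jun 17.
+7 hours → arrive 6:25 AM UTC on Jun 18.
Flight 2 departs at 12:48 PM UTC (Jun 18).
+8 hours and 55 minutes → arrive 9:43 PM UTC on Jun 18.
Flight 1 lands earlier by 15 hours 18 minutes.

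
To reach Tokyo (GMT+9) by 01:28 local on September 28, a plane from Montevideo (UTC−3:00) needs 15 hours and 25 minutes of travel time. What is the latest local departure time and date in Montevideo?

Target arrival in UTC: 01:28 − 9:00 = 16:28 on Sep 27.
Subtract 15 hours 25 minutes → departure 01:03 UTC on Sep 27.
Montevideo is UTC−3:00: 01:03 − 3:00 = 22:03 on Sep 26.

22:03 on September 26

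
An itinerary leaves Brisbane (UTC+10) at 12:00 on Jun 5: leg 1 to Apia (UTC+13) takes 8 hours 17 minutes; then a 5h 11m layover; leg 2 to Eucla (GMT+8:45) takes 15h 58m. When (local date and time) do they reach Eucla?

Convert departure to UTC: 12:00 − 10:00 = 02:00 UTC on Jun 5.
Add 8 hours and 17 minutes leg 1 → 10:17 UTC.
Add 5 hours 11 minutes layover in Apia → 15:28 UTC.
Add 15 hours 58 minutes leg 2 → 07:26 UTC (Jun 6).
Eucla is UTC+8:45, so local arrival = 07:26 + 8:45 = 16:11 on Jun 6.

16:11 on June 6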